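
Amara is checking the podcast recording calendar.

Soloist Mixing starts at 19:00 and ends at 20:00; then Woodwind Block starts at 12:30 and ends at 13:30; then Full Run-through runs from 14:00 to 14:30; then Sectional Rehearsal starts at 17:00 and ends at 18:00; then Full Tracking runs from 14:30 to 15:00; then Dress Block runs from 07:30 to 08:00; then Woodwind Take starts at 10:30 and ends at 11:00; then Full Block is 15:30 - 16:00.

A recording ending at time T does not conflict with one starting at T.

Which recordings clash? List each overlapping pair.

Two intervals overlap when each starts before the other ends.
Sorted by start: Dress Block, Woodwind Take, Woodwind Block, Full Run-through, Full Tracking, Full Block, Sectional Rehearsal, Soloist Mixing.
Woodwind Take starts after Dress Block ends, so nothing later overlaps Dress Block either.
Woodwind Block starts after Woodwind Take ends, so nothing later overlaps Woodwind Take either.
Full Run-through starts after Woodwind Block ends, so nothing later overlaps Woodwind Block either.
Full Tracking starts exactly when Full Run-through ends (back-to-back, no overlap), so nothing later overlaps Full Run-through either.
Full Block starts after Full Tracking ends, so nothing later overlaps Full Tracking either.
Sectional Rehearsal starts after Full Block ends, so nothing later overlaps Full Block either.
Soloist Mixing starts after Sectional Rehearsal ends.

no overlapping pairs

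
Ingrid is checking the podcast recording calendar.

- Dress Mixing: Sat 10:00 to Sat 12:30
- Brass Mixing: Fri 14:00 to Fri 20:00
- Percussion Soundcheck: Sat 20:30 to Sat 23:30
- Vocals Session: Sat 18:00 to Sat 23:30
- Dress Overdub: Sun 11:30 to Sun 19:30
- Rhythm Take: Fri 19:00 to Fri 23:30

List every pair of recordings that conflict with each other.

Brass Mixing & Rhythm Take, Percussion Soundcheck & Vocals Session

Sorted by start: Brass Mixing, Rhythm Take, Dress Mixing, Vocals Session, Percussion Soundcheck, Dress Overdub.
Rhythm Take starts before Brass Mixing ends → Brass Mixing and Rhythm Take overlap.
Dress Mixing starts after Brass Mixing ends, so nothing later overlaps Brass Mixing either.
Dress Mixing starts after Rhythm Take ends, so nothing later overlaps Rhythm Take either.
Vocals Session starts after Dress Mixing ends, so nothing later overlaps Dress Mixing either.
Percussion Soundcheck starts before Vocals Session ends → Vocals Session and Percussion Soundcheck overlap.
Dress Overdub starts after Vocals Session ends.
Dress Overdub starts after Percussion Soundcheck ends.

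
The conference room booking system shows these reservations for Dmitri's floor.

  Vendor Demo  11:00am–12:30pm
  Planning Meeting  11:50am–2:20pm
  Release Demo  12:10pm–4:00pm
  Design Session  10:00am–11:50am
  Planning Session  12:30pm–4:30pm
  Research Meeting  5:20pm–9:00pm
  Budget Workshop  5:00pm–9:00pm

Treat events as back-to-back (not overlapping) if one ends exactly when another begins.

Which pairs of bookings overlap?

Sorted by start: Design Session, Vendor Demo, Planning Meeting, Release Demo, Planning Session, Budget Workshop, Research Meeting.
Vendor Demo starts before Design Session ends → Design Session and Vendor Demo overlap.
Planning Meeting starts exactly when Design Session ends (back-to-back, no overlap) — done with Design Session.
Planning Meeting starts before Vendor Demo ends → Vendor Demo and Planning Meeting overlap.
Release Demo starts before Vendor Demo ends → Vendor Demo and Release Demo overlap.
Planning Session starts exactly when Vendor Demo ends (back-to-back, no overlap) — done with Vendor Demo.
Release Demo starts before Planning Meeting ends → Planning Meeting and Release Demo overlap.
Planning Session starts before Planning Meeting ends → Planning Meeting and Planning Session overlap.
Budget Workshop starts after Planning Meeting ends — done with Planning Meeting.
Planning Session starts before Release Demo ends → Release Demo and Planning Session overlap.
Budget Workshop starts after Release Demo ends — done with Release Demo.
Budget Workshop starts after Planning Session ends — done with Planning Session.
Research Meeting starts before Budget Workshop ends → Budget Workshop and Research Meeting overlap.

Budget Workshop & Research Meeting, Design Session & Vendor Demo, Planning Meeting & Planning Session, Planning Meeting & Release Demo, Planning Meeting & Vendor Demo, Planning Session & Release Demo, Release Demo & Vendor Demo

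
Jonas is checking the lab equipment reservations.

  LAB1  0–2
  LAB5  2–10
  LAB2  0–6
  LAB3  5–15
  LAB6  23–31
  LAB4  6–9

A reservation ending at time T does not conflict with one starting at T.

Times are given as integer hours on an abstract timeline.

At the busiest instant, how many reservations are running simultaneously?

3

Walk through starts and ends in time order (an end at T is processed before a start at T):
0 start LAB1 → 1
0 start LAB2 → 2
2 end LAB1 → 1
2 start LAB5 → 2
5 start LAB3 → 3
6 end LAB2 → 2
6 start LAB4 → 3
9 end LAB4 → 2
10 end LAB5 → 1
15 end LAB3 → 0
23 start LAB6 → 1
31 end LAB6 → 0
Peak is 3, at 5 (LAB2, LAB3, LAB5).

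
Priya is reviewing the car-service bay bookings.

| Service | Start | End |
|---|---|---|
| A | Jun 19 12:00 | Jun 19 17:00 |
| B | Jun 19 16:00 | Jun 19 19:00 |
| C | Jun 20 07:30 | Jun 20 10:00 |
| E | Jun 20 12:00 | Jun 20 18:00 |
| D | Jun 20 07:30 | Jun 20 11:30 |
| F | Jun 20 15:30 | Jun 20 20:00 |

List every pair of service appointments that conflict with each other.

Sorted by start: A, B, C, D, E, F.
B starts before A ends → A and B overlap.
C starts after A ends; A is clear from here.
C starts after B ends; B is clear from here.
D starts before C ends → C and D overlap.
E starts after C ends; C is clear from here.
E starts after D ends; D is clear from here.
F starts before E ends → E and F overlap.

A & B, C & D, E & F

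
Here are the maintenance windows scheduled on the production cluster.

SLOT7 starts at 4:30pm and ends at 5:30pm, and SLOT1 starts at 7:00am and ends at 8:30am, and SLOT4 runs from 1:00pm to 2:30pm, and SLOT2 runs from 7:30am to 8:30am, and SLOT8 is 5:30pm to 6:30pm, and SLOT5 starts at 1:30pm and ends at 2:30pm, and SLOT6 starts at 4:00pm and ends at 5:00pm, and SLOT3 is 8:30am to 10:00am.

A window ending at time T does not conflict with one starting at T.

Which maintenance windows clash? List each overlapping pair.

Sorted by start: SLOT1, SLOT2, SLOT3, SLOT4, SLOT5, SLOT6, SLOT7, SLOT8.
SLOT2 starts before SLOT1 ends → SLOT1 and SLOT2 overlap.
SLOT3 starts exactly when SLOT1 ends (back-to-back, no overlap); SLOT1 is clear from here.
SLOT3 starts exactly when SLOT2 ends (back-to-back, no overlap); SLOT2 is clear from here.
SLOT4 starts after SLOT3 ends; SLOT3 is clear from here.
SLOT5 starts before SLOT4 ends → SLOT4 and SLOT5 overlap.
SLOT6 starts after SLOT4 ends; SLOT4 is clear from here.
SLOT6 starts after SLOT5 ends; SLOT5 is clear from here.
SLOT7 starts before SLOT6 ends → SLOT6 and SLOT7 overlap.
SLOT8 starts after SLOT6 ends.
SLOT8 starts exactly when SLOT7 ends (back-to-back, no overlap).

SLOT1 & SLOT2, SLOT4 & SLOT5, SLOT6 & SLOT7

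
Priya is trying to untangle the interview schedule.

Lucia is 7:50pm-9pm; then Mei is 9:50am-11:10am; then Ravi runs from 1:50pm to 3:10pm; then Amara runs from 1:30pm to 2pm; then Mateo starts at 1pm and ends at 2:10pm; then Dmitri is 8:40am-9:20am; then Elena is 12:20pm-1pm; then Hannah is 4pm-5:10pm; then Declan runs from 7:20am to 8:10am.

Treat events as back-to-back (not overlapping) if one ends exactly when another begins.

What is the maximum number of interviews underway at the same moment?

Sort all start/end points and keep a running count:
7:20am start Declan → 1
8:10am end Declan → 0
8:40am start Dmitri → 1
9:20am end Dmitri → 0
9:50am start Mei → 1
11:10am end Mei → 0
12:20pm start Elena → 1
1pm end Elena → 0
1pm start Mateo → 1
1:30pm start Amara → 2
1:50pm start Ravi → 3
2pm end Amara → 2
2:10pm end Mateo → 1
3:10pm end Ravi → 0
4pm start Hannah → 1
5:10pm end Hannah → 0
7:50pm start Lucia → 1
9pm end Lucia → 0
Peak is 3, at 1:50pm (Amara, Mateo, Ravi).

3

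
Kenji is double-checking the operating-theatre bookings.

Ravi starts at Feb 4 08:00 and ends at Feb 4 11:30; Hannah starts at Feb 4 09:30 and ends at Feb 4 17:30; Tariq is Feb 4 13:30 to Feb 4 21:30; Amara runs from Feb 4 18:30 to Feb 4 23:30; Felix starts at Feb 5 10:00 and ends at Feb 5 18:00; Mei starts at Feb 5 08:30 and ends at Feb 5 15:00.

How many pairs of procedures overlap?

4

Sorted by start: Ravi, Hannah, Tariq, Amara, Mei, Felix.
Hannah starts before Ravi ends → Ravi and Hannah overlap.
Tariq starts after Ravi ends, so Ravi has no further overlaps.
Tariq starts before Hannah ends → Hannah and Tariq overlap.
Amara starts after Hannah ends, so Hannah has no further overlaps.
Amara starts before Tariq ends → Tariq and Amara overlap.
Mei starts after Tariq ends, so Tariq has no further overlaps.
Mei starts after Amara ends, so Amara has no further overlaps.
Felix starts before Mei ends → Mei and Felix overlap.
Overlapping pairs: Amara & Tariq, Felix & Mei, Hannah & Ravi, Hannah & Tariq — 4 in total.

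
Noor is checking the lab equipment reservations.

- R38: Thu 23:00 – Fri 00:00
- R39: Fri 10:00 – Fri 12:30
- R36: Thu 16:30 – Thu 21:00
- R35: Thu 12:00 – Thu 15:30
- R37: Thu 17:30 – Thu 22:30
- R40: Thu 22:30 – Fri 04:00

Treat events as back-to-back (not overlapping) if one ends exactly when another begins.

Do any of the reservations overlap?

Yes

Sorted by start: R35, R36, R37, R40, R38, R39.
R36 starts after R35 ends; R35 is clear from here.
R37 starts before R36 ends → R36 and R37 overlap.
That's a conflict, so the schedule is not conflict-free.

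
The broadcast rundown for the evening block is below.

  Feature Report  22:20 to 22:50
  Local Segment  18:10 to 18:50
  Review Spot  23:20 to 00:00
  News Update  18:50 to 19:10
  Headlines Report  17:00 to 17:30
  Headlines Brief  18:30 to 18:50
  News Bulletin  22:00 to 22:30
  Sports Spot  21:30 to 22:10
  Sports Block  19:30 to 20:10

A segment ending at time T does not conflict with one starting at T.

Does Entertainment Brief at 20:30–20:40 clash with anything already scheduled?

Headlines Report: ends 17:30 at or before Entertainment Brief starts 20:30 → clear.
Local Segment: ends 18:50 at or before Entertainment Brief starts 20:30 → clear.
Headlines Brief: ends 18:50 at or before Entertainment Brief starts 20:30 → clear.
News Update: ends 19:10 at or before Entertainment Brief starts 20:30 → clear.
Sports Block: ends 20:10 at or before Entertainment Brief starts 20:30 → clear.
Sports Spot: starts 21:30 at or after Entertainment Brief ends 20:40 → clear.
News Bulletin: starts 22:00 at or after Entertainment Brief ends 20:40 → clear.
Feature Report: starts 22:20 at or after Entertainment Brief ends 20:40 → clear.
Review Spot: starts 23:20 at or after Entertainment Brief ends 20:40 → clear.

No — it doesn't clash with anything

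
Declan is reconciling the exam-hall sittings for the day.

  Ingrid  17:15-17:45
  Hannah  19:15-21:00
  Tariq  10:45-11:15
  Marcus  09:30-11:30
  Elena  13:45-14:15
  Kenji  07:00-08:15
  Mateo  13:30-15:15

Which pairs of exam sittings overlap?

Sorted by start: Kenji, Marcus, Tariq, Mateo, Elena, Ingrid, Hannah.
Marcus starts after Kenji ends; Kenji is clear from here.
Tariq starts before Marcus ends → Marcus and Tariq overlap.
Mateo starts after Marcus ends; Marcus is clear from here.
Mateo starts after Tariq ends; Tariq is clear from here.
Elena starts before Mateo ends → Mateo and Elena overlap.
Ingrid starts after Mateo ends; Mateo is clear from here.
Ingrid starts after Elena ends; Elena is clear from here.
Hannah starts after Ingrid ends.

Elena & Mateo, Marcus & Tariq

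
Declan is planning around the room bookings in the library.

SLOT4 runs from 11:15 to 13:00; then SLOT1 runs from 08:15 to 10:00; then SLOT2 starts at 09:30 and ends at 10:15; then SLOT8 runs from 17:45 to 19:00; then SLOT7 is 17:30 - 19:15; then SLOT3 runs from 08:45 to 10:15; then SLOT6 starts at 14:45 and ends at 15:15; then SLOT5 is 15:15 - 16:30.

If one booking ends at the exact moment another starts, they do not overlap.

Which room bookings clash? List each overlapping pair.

Sorted by start: SLOT1, SLOT3, SLOT2, SLOT4, SLOT6, SLOT5, SLOT7, SLOT8.
SLOT3 starts before SLOT1 ends → SLOT1 and SLOT3 overlap.
SLOT2 starts before SLOT1 ends → SLOT1 and SLOT2 overlap.
SLOT4 starts after SLOT1 ends, so SLOT1 has no further overlaps.
SLOT2 starts before SLOT3 ends → SLOT3 and SLOT2 overlap.
SLOT4 starts after SLOT3 ends, so SLOT3 has no further overlaps.
SLOT4 starts after SLOT2 ends, so SLOT2 has no further overlaps.
SLOT6 starts after SLOT4 ends, so SLOT4 has no further overlaps.
SLOT5 starts exactly when SLOT6 ends (back-to-back, no overlap), so SLOT6 has no further overlaps.
SLOT7 starts after SLOT5 ends, so SLOT5 has no further overlaps.
SLOT8 starts before SLOT7 ends → SLOT7 and SLOT8 overlap.

SLOT1 & SLOT2, SLOT1 & SLOT3, SLOT2 & SLOT3, SLOT7 & SLOT8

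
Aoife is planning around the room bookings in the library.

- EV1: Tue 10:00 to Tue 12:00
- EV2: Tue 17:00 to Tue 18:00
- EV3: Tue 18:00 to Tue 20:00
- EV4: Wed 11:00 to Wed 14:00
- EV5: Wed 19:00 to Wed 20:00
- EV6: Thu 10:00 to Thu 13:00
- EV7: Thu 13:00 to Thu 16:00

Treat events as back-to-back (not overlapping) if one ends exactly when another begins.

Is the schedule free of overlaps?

Yes

Sorted by start: EV1, EV2, EV3, EV4, EV5, EV6, EV7.
EV2 starts after EV1 ends — done with EV1.
EV3 starts exactly when EV2 ends (back-to-back, no overlap) — done with EV2.
EV4 starts after EV3 ends — done with EV3.
EV5 starts after EV4 ends — done with EV4.
EV6 starts after EV5 ends — done with EV5.
EV7 starts exactly when EV6 ends (back-to-back, no overlap).
Every pair is clear; the schedule has no overlaps.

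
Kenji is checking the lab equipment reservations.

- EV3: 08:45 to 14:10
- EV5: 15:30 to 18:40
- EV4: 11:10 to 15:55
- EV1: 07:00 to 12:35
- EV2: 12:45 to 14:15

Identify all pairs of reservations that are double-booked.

EV1 & EV3, EV1 & EV4, EV2 & EV3, EV2 & EV4, EV3 & EV4, EV4 & EV5

Sorted by start: EV1, EV3, EV4, EV2, EV5.
EV3 starts before EV1 ends → EV1 and EV3 overlap.
EV4 starts before EV1 ends → EV1 and EV4 overlap.
EV2 starts after EV1 ends — done with EV1.
EV4 starts before EV3 ends → EV3 and EV4 overlap.
EV2 starts before EV3 ends → EV3 and EV2 overlap.
EV5 starts after EV3 ends.
EV2 starts before EV4 ends → EV4 and EV2 overlap.
EV5 starts before EV4 ends → EV4 and EV5 overlap.
EV5 starts after EV2 ends.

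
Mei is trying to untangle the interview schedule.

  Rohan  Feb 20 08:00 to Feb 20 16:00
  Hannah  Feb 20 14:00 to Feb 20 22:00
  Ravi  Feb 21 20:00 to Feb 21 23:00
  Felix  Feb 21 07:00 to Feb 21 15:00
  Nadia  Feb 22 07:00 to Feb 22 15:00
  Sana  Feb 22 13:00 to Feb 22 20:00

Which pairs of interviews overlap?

Sorted by start: Rohan, Hannah, Felix, Ravi, Nadia, Sana.
Hannah starts before Rohan ends → Rohan and Hannah overlap.
Felix starts after Rohan ends — done with Rohan.
Felix starts after Hannah ends — done with Hannah.
Ravi starts after Felix ends — done with Felix.
Nadia starts after Ravi ends — done with Ravi.
Sana starts before Nadia ends → Nadia and Sana overlap.

Hannah & Rohan, Nadia & Sana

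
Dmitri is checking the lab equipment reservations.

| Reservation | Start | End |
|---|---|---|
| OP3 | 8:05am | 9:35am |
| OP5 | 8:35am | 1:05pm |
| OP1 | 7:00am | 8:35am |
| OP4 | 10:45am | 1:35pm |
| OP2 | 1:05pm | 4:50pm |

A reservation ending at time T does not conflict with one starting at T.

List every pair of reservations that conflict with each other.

Two intervals overlap when each starts before the other ends.
Sorted by start: OP1, OP3, OP5, OP4, OP2.
OP3 starts before OP1 ends → OP1 and OP3 overlap.
OP5 starts exactly when OP1 ends (back-to-back, no overlap), so OP1 has no further overlaps.
OP5 starts before OP3 ends → OP3 and OP5 overlap.
OP4 starts after OP3 ends, so OP3 has no further overlaps.
OP4 starts before OP5 ends → OP5 and OP4 overlap.
OP2 starts exactly when OP5 ends (back-to-back, no overlap).
OP2 starts before OP4 ends → OP4 and OP2 overlap.

OP1 & OP3, OP2 & OP4, OP3 & OP5, OP4 & OP5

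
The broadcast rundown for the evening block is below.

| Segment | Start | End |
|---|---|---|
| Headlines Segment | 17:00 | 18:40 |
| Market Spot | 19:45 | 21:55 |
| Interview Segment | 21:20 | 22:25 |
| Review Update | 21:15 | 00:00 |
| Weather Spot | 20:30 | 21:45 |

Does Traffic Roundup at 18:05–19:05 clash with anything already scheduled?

Yes — it overlaps Headlines Segment

Headlines Segment: starts 17:00 before Traffic Roundup ends 19:05, and ends 18:40 after Traffic Roundup starts 18:05 → overlap.
Market Spot: starts 19:45 at or after Traffic Roundup ends 19:05 → clear.
Weather Spot: starts 20:30 at or after Traffic Roundup ends 19:05 → clear.
Review Update: starts 21:15 at or after Traffic Roundup ends 19:05 → clear.
Interview Segment: starts 21:20 at or after Traffic Roundup ends 19:05 → clear.
Traffic Roundup overlaps Headlines Segment.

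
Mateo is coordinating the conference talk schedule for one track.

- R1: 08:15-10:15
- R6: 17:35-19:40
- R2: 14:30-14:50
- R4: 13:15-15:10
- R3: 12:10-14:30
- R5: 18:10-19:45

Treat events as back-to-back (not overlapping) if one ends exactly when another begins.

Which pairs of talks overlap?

R2 & R4, R3 & R4, R5 & R6

Sorted by start: R1, R3, R4, R2, R6, R5.
R3 starts after R1 ends, so nothing later overlaps R1 either.
R4 starts before R3 ends → R3 and R4 overlap.
R2 starts exactly when R3 ends (back-to-back, no overlap), so nothing later overlaps R3 either.
R2 starts before R4 ends → R4 and R2 overlap.
R6 starts after R4 ends, so nothing later overlaps R4 either.
R6 starts after R2 ends, so nothing later overlaps R2 either.
R5 starts before R6 ends → R6 and R5 overlap.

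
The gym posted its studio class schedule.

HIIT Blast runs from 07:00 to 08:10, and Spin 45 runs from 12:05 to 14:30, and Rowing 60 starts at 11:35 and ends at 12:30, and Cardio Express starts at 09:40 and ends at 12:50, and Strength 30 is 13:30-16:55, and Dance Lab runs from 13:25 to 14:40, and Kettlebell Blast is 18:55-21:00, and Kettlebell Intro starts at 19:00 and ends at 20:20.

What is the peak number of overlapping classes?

3

Sweep the timeline, counting +1 at each start and −1 at each end (ends before starts at a tie):
07:00 start HIIT Blast → 1
08:10 end HIIT Blast → 0
09:40 start Cardio Express → 1
11:35 start Rowing 60 → 2
12:05 start Spin 45 → 3
12:30 end Rowing 60 → 2
12:50 end Cardio Express → 1
13:25 start Dance Lab → 2
13:30 start Strength 30 → 3
14:30 end Spin 45 → 2
14:40 end Dance Lab → 1
16:55 end Strength 30 → 0
18:55 start Kettlebell Blast → 1
19:00 start Kettlebell Intro → 2
20:20 end Kettlebell Intro → 1
21:00 end Kettlebell Blast → 0
Peak is 3, at 12:05 (Cardio Express, Rowing 60, Spin 45).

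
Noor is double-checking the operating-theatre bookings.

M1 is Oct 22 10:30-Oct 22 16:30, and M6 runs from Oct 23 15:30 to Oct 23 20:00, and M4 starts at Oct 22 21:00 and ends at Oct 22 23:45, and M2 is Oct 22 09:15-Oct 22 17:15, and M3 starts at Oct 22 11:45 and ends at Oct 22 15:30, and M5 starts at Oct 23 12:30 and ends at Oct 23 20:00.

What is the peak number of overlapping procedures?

3

Sort all start/end points and keep a running count:
Oct 22 09:15 start M2 → 1
Oct 22 10:30 start M1 → 2
Oct 22 11:45 start M3 → 3
Oct 22 15:30 end M3 → 2
Oct 22 16:30 end M1 → 1
Oct 22 17:15 end M2 → 0
Oct 22 21:00 start M4 → 1
Oct 22 23:45 end M4 → 0
Oct 23 12:30 start M5 → 1
Oct 23 15:30 start M6 → 2
Oct 23 20:00 end M5 → 1
Oct 23 20:00 end M6 → 0
Peak is 3, at Oct 22 11:45 (M1, M2, M3).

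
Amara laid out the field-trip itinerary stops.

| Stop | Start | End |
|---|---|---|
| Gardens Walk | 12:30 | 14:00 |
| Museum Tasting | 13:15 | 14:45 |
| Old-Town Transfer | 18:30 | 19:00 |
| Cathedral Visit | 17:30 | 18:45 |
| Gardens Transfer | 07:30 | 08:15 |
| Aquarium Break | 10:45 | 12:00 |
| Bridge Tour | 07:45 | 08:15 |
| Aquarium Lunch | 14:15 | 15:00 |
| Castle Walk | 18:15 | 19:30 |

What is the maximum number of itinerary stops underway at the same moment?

Walk through starts and ends in time order (an end at T is processed before a start at T):
07:30 start Gardens Transfer → 1
07:45 start Bridge Tour → 2
08:15 end Bridge Tour → 1
08:15 end Gardens Transfer → 0
10:45 start Aquarium Break → 1
12:00 end Aquarium Break → 0
12:30 start Gardens Walk → 1
13:15 start Museum Tasting → 2
14:00 end Gardens Walk → 1
14:15 start Aquarium Lunch → 2
14:45 end Museum Tasting → 1
15:00 end Aquarium Lunch → 0
17:30 start Cathedral Visit → 1
18:15 start Castle Walk → 2
18:30 start Old-Town Transfer → 3
18:45 end Cathedral Visit → 2
19:00 end Old-Town Transfer → 1
19:30 end Castle Walk → 0
Peak is 3, at 18:30 (Castle Walk, Cathedral Visit, Old-Town Transfer).

3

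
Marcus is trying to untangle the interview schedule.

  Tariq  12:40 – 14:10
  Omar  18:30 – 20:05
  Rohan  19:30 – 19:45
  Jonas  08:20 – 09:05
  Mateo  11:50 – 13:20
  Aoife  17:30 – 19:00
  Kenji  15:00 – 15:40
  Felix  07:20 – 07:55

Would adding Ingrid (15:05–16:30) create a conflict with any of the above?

Felix: ends 07:55 at or before Ingrid starts 15:05 → clear.
Jonas: ends 09:05 at or before Ingrid starts 15:05 → clear.
Mateo: ends 13:20 at or before Ingrid starts 15:05 → clear.
Tariq: ends 14:10 at or before Ingrid starts 15:05 → clear.
Kenji: starts 15:00 before Ingrid ends 16:30, and ends 15:40 after Ingrid starts 15:05 → overlap.
Aoife: starts 17:30 at or after Ingrid ends 16:30 → clear.
Omar: starts 18:30 at or after Ingrid ends 16:30 → clear.
Rohan: starts 19:30 at or after Ingrid ends 16:30 → clear.
Ingrid overlaps Kenji.

Yes — it overlaps Kenji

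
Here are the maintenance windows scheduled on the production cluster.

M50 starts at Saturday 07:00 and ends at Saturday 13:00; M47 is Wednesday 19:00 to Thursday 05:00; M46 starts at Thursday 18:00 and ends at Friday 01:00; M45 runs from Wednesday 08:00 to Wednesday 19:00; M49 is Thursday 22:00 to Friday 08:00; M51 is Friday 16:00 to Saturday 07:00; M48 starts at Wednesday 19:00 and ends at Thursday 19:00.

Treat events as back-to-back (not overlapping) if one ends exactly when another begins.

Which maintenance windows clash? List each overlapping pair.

M46 & M48, M46 & M49, M47 & M48

Sorted by start: M45, M47, M48, M46, M49, M51, M50.
M47 starts exactly when M45 ends (back-to-back, no overlap) — done with M45.
M48 starts before M47 ends → M47 and M48 overlap.
M46 starts after M47 ends — done with M47.
M46 starts before M48 ends → M48 and M46 overlap.
M49 starts after M48 ends — done with M48.
M49 starts before M46 ends → M46 and M49 overlap.
M51 starts after M46 ends — done with M46.
M51 starts after M49 ends — done with M49.
M50 starts exactly when M51 ends (back-to-back, no overlap).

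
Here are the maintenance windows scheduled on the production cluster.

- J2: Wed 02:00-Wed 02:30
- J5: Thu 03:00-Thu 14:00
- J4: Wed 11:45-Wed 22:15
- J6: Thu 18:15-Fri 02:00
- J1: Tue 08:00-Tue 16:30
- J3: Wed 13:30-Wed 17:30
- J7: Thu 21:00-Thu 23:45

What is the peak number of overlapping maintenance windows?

Sweep the timeline, counting +1 at each start and −1 at each end (ends before starts at a tie):
Tue 08:00 start J1 → 1
Tue 16:30 end J1 → 0
Wed 02:00 start J2 → 1
Wed 02:30 end J2 → 0
Wed 11:45 start J4 → 1
Wed 13:30 start J3 → 2
Wed 17:30 end J3 → 1
Wed 22:15 end J4 → 0
Thu 03:00 start J5 → 1
Thu 14:00 end J5 → 0
Thu 18:15 start J6 → 1
Thu 21:00 start J7 → 2
Thu 23:45 end J7 → 1
Fri 02:00 end J6 → 0
Peak is 2, at Wed 13:30 (J3, J4).

2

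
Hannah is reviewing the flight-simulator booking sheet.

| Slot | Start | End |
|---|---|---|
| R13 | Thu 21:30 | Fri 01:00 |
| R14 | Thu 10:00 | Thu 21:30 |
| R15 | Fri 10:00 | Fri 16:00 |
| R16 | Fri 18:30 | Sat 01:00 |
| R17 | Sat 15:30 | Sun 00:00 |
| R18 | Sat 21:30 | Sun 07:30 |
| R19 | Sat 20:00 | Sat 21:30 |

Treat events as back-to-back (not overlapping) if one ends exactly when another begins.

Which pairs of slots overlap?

Sorted by start: R14, R13, R15, R16, R17, R19, R18.
R13 starts exactly when R14 ends (back-to-back, no overlap), so R14 has no further overlaps.
R15 starts after R13 ends, so R13 has no further overlaps.
R16 starts after R15 ends, so R15 has no further overlaps.
R17 starts after R16 ends, so R16 has no further overlaps.
R19 starts before R17 ends → R17 and R19 overlap.
R18 starts before R17 ends → R17 and R18 overlap.
R18 starts exactly when R19 ends (back-to-back, no overlap).

R17 & R18, R17 & R19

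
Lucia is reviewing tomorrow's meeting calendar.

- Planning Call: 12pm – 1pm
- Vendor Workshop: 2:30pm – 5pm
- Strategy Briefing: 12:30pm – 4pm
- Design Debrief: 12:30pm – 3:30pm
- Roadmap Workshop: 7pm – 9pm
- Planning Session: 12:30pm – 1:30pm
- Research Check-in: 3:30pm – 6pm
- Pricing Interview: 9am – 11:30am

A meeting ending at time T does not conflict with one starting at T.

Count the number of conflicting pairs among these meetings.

Sorted by start: Pricing Interview, Planning Call, Strategy Briefing, Planning Session, Design Debrief, Vendor Workshop, Research Check-in, Roadmap Workshop.
Planning Call starts after Pricing Interview ends, so nothing later overlaps Pricing Interview either.
Strategy Briefing starts before Planning Call ends → Planning Call and Strategy Briefing overlap.
Planning Session starts before Planning Call ends → Planning Call and Planning Session overlap.
Design Debrief starts before Planning Call ends → Planning Call and Design Debrief overlap.
Vendor Workshop starts after Planning Call ends, so nothing later overlaps Planning Call either.
Planning Session starts before Strategy Briefing ends → Strategy Briefing and Planning Session overlap.
Design Debrief starts before Strategy Briefing ends → Strategy Briefing and Design Debrief overlap.
Vendor Workshop starts before Strategy Briefing ends → Strategy Briefing and Vendor Workshop overlap.
Research Check-in starts before Strategy Briefing ends → Strategy Briefing and Research Check-in overlap.
Roadmap Workshop starts after Strategy Briefing ends.
Design Debrief starts before Planning Session ends → Planning Session and Design Debrief overlap.
Vendor Workshop starts after Planning Session ends, so nothing later overlaps Planning Session either.
Vendor Workshop starts before Design Debrief ends → Design Debrief and Vendor Workshop overlap.
Research Check-in starts exactly when Design Debrief ends (back-to-back, no overlap), so nothing later overlaps Design Debrief either.
Research Check-in starts before Vendor Workshop ends → Vendor Workshop and Research Check-in overlap.
Roadmap Workshop starts after Vendor Workshop ends.
Roadmap Workshop starts after Research Check-in ends.
Overlapping pairs: Design Debrief & Planning Call, Design Debrief & Planning Session, Design Debrief & Strategy Briefing, Design Debrief & Vendor Workshop, Planning Call & Planning Session, Planning Call & Strategy Briefing, Planning Session & Strategy Briefing, Research Check-in & Strategy Briefing, Research Check-in & Vendor Workshop, Strategy Briefing & Vendor Workshop — 10 in total.

10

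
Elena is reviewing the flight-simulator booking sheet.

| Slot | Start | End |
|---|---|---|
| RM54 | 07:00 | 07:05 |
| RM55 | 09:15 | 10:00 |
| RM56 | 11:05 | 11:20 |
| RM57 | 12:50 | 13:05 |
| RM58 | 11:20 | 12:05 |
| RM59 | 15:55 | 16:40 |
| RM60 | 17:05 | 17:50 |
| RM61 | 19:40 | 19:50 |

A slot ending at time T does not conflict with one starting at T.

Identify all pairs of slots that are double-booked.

Sorted by start: RM54, RM55, RM56, RM58, RM57, RM59, RM60, RM61.
RM55 starts after RM54 ends, so RM54 has no further overlaps.
RM56 starts after RM55 ends, so RM55 has no further overlaps.
RM58 starts exactly when RM56 ends (back-to-back, no overlap), so RM56 has no further overlaps.
RM57 starts after RM58 ends, so RM58 has no further overlaps.
RM59 starts after RM57 ends, so RM57 has no further overlaps.
RM60 starts after RM59 ends, so RM59 has no further overlaps.
RM61 starts after RM60 ends.

none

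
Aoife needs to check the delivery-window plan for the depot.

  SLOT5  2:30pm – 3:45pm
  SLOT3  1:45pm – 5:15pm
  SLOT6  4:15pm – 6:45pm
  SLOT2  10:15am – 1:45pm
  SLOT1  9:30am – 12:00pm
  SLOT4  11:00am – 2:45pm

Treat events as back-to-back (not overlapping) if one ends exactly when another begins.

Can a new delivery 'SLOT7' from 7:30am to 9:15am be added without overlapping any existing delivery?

SLOT1: starts 9:30am at or after SLOT7 ends 9:15am → clear.
SLOT2: starts 10:15am at or after SLOT7 ends 9:15am → clear.
SLOT4: starts 11:00am at or after SLOT7 ends 9:15am → clear.
SLOT3: starts 1:45pm at or after SLOT7 ends 9:15am → clear.
SLOT5: starts 2:30pm at or after SLOT7 ends 9:15am → clear.
SLOT6: starts 4:15pm at or after SLOT7 ends 9:15am → clear.

Yes — the slot is free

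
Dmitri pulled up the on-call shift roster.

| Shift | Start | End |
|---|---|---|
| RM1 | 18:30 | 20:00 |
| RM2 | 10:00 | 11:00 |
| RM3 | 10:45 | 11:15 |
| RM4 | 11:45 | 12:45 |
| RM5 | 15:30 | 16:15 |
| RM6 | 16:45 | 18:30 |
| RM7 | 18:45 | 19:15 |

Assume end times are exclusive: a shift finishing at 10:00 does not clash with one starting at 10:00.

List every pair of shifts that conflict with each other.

Sorted by start: RM2, RM3, RM4, RM5, RM6, RM1, RM7.
RM3 starts before RM2 ends → RM2 and RM3 overlap.
RM4 starts after RM2 ends — done with RM2.
RM4 starts after RM3 ends — done with RM3.
RM5 starts after RM4 ends — done with RM4.
RM6 starts after RM5 ends — done with RM5.
RM1 starts exactly when RM6 ends (back-to-back, no overlap) — done with RM6.
RM7 starts before RM1 ends → RM1 and RM7 overlap.

RM1 & RM7, RM2 & RM3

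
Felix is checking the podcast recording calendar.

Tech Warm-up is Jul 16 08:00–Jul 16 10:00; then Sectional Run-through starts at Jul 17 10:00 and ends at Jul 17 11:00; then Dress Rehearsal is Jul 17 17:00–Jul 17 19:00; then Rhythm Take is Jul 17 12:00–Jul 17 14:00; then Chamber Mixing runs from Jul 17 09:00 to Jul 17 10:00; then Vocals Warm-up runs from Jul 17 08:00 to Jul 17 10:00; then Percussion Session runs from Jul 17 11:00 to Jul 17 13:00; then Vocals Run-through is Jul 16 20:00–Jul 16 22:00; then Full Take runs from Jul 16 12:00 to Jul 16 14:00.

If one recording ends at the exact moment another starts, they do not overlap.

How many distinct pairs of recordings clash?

2

Check each pair: they overlap iff neither finishes before the other starts.
Sorted by start: Tech Warm-up, Full Take, Vocals Run-through, Vocals Warm-up, Chamber Mixing, Sectional Run-through, Percussion Session, Rhythm Take, Dress Rehearsal.
Full Take starts after Tech Warm-up ends; Tech Warm-up is clear from here.
Vocals Run-through starts after Full Take ends; Full Take is clear from here.
Vocals Warm-up starts after Vocals Run-through ends; Vocals Run-through is clear from here.
Chamber Mixing starts before Vocals Warm-up ends → Vocals Warm-up and Chamber Mixing overlap.
Sectional Run-through starts exactly when Vocals Warm-up ends (back-to-back, no overlap); Vocals Warm-up is clear from here.
Sectional Run-through starts exactly when Chamber Mixing ends (back-to-back, no overlap); Chamber Mixing is clear from here.
Percussion Session starts exactly when Sectional Run-through ends (back-to-back, no overlap); Sectional Run-through is clear from here.
Rhythm Take starts before Percussion Session ends → Percussion Session and Rhythm Take overlap.
Dress Rehearsal starts after Percussion Session ends.
Dress Rehearsal starts after Rhythm Take ends.
Overlapping pairs: Chamber Mixing & Vocals Warm-up, Percussion Session & Rhythm Take — 2 in total.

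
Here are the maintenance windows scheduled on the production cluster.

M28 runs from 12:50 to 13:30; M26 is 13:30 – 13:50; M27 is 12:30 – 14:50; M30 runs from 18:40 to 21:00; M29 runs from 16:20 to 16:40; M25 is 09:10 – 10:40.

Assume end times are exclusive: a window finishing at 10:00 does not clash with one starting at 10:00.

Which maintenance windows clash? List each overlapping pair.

M26 & M27, M27 & M28

Sorted by start: M25, M27, M28, M26, M29, M30.
M27 starts after M25 ends — done with M25.
M28 starts before M27 ends → M27 and M28 overlap.
M26 starts before M27 ends → M27 and M26 overlap.
M29 starts after M27 ends — done with M27.
M26 starts exactly when M28 ends (back-to-back, no overlap) — done with M28.
M29 starts after M26 ends — done with M26.
M30 starts after M29 ends.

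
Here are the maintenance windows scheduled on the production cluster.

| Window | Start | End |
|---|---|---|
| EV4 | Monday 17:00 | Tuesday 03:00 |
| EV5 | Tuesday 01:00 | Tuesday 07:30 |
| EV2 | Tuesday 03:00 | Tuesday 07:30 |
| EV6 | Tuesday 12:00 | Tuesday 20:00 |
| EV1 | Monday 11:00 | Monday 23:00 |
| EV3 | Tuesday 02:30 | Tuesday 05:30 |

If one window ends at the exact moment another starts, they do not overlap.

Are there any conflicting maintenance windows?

Check each pair: they overlap iff neither finishes before the other starts.
Sorted by start: EV1, EV4, EV5, EV3, EV2, EV6.
EV4 starts before EV1 ends → EV1 and EV4 overlap.
That's a conflict, so the schedule is not conflict-free.

Yes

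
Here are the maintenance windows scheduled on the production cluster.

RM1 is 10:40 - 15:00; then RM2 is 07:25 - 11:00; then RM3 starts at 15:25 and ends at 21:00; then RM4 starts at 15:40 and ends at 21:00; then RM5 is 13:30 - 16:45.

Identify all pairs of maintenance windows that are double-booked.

RM1 & RM2, RM1 & RM5, RM3 & RM4, RM3 & RM5, RM4 & RM5

Sorted by start: RM2, RM1, RM5, RM3, RM4.
RM1 starts before RM2 ends → RM2 and RM1 overlap.
RM5 starts after RM2 ends; RM2 is clear from here.
RM5 starts before RM1 ends → RM1 and RM5 overlap.
RM3 starts after RM1 ends; RM1 is clear from here.
RM3 starts before RM5 ends → RM5 and RM3 overlap.
RM4 starts before RM5 ends → RM5 and RM4 overlap.
RM4 starts before RM3 ends → RM3 and RM4 overlap.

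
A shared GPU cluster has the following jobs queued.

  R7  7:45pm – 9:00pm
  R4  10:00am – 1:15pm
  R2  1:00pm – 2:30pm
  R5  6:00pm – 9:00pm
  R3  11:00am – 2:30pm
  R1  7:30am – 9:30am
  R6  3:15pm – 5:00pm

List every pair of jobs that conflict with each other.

Sorted by start: R1, R4, R3, R2, R6, R5, R7.
R4 starts after R1 ends, so R1 has no further overlaps.
R3 starts before R4 ends → R4 and R3 overlap.
R2 starts before R4 ends → R4 and R2 overlap.
R6 starts after R4 ends, so R4 has no further overlaps.
R2 starts before R3 ends → R3 and R2 overlap.
R6 starts after R3 ends, so R3 has no further overlaps.
R6 starts after R2 ends, so R2 has no further overlaps.
R5 starts after R6 ends, so R6 has no further overlaps.
R7 starts before R5 ends → R5 and R7 overlap.

R2 & R3, R2 & R4, R3 & R4, R5 & R7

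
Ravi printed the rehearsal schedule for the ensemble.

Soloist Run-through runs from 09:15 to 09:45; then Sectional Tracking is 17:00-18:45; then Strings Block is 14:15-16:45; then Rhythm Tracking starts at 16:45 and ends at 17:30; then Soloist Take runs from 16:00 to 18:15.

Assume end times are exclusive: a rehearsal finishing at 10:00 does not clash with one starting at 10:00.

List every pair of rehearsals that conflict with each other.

Sorted by start: Soloist Run-through, Strings Block, Soloist Take, Rhythm Tracking, Sectional Tracking.
Strings Block starts after Soloist Run-through ends; Soloist Run-through is clear from here.
Soloist Take starts before Strings Block ends → Strings Block and Soloist Take overlap.
Rhythm Tracking starts exactly when Strings Block ends (back-to-back, no overlap); Strings Block is clear from here.
Rhythm Tracking starts before Soloist Take ends → Soloist Take and Rhythm Tracking overlap.
Sectional Tracking starts before Soloist Take ends → Soloist Take and Sectional Tracking overlap.
Sectional Tracking starts before Rhythm Tracking ends → Rhythm Tracking and Sectional Tracking overlap.

Rhythm Tracking & Sectional Tracking, Rhythm Tracking & Soloist Take, Sectional Tracking & Soloist Take, Soloist Take & Strings Block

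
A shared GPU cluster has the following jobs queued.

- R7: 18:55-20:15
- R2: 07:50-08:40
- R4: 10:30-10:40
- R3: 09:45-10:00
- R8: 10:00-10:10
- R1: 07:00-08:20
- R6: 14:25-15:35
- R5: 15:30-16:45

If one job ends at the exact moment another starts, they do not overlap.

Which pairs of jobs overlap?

R1 & R2, R5 & R6

Sorted by start: R1, R2, R3, R8, R4, R6, R5, R7.
R2 starts before R1 ends → R1 and R2 overlap.
R3 starts after R1 ends — done with R1.
R3 starts after R2 ends — done with R2.
R8 starts exactly when R3 ends (back-to-back, no overlap) — done with R3.
R4 starts after R8 ends — done with R8.
R6 starts after R4 ends — done with R4.
R5 starts before R6 ends → R6 and R5 overlap.
R7 starts after R6 ends.
R7 starts after R5 ends.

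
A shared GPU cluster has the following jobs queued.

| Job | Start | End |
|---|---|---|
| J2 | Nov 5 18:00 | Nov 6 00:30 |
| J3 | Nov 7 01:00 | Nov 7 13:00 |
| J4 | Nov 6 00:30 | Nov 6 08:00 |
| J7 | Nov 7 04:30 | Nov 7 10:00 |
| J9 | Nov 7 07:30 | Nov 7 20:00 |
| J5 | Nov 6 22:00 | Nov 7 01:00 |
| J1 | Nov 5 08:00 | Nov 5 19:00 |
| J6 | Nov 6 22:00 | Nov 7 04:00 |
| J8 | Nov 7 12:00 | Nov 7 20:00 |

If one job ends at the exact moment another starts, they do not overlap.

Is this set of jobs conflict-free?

Check each pair: they overlap iff neither finishes before the other starts.
Sorted by start: J1, J2, J4, J5, J6, J3, J7, J9, J8.
J2 starts before J1 ends → J1 and J2 overlap.
That's a conflict, so the schedule is not conflict-free.

No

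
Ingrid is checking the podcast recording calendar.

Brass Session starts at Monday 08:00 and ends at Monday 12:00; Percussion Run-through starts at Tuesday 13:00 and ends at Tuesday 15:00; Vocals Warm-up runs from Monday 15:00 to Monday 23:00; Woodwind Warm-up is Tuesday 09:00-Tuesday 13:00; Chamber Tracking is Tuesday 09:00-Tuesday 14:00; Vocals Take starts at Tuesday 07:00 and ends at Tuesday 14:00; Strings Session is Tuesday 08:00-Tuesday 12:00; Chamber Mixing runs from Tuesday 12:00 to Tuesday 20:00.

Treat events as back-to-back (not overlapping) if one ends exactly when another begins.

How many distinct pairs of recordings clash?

Check each pair: they overlap iff neither finishes before the other starts.
Sorted by start: Brass Session, Vocals Warm-up, Vocals Take, Strings Session, Woodwind Warm-up, Chamber Tracking, Chamber Mixing, Percussion Run-through.
Vocals Warm-up starts after Brass Session ends, so nothing later overlaps Brass Session either.
Vocals Take starts after Vocals Warm-up ends, so nothing later overlaps Vocals Warm-up either.
Strings Session starts before Vocals Take ends → Vocals Take and Strings Session overlap.
Woodwind Warm-up starts before Vocals Take ends → Vocals Take and Woodwind Warm-up overlap.
Chamber Tracking starts before Vocals Take ends → Vocals Take and Chamber Tracking overlap.
Chamber Mixing starts before Vocals Take ends → Vocals Take and Chamber Mixing overlap.
Percussion Run-through starts before Vocals Take ends → Vocals Take and Percussion Run-through overlap.
Woodwind Warm-up starts before Strings Session ends → Strings Session and Woodwind Warm-up overlap.
Chamber Tracking starts before Strings Session ends → Strings Session and Chamber Tracking overlap.
Chamber Mixing starts exactly when Strings Session ends (back-to-back, no overlap), so nothing later overlaps Strings Session either.
Chamber Tracking starts before Woodwind Warm-up ends → Woodwind Warm-up and Chamber Tracking overlap.
Chamber Mixing starts before Woodwind Warm-up ends → Woodwind Warm-up and Chamber Mixing overlap.
Percussion Run-through starts exactly when Woodwind Warm-up ends (back-to-back, no overlap).
Chamber Mixing starts before Chamber Tracking ends → Chamber Tracking and Chamber Mixing overlap.
Percussion Run-through starts before Chamber Tracking ends → Chamber Tracking and Percussion Run-through overlap.
Percussion Run-through starts before Chamber Mixing ends → Chamber Mixing and Percussion Run-through overlap.
Overlapping pairs: Chamber Mixing & Chamber Tracking, Chamber Mixing & Percussion Run-through, Chamber Mixing & Vocals Take, Chamber Mixing & Woodwind Warm-up, Chamber Tracking & Percussion Run-through, Chamber Tracking & Strings Session, Chamber Tracking & Vocals Take, Chamber Tracking & Woodwind Warm-up, Percussion Run-through & Vocals Take, Strings Session & Vocals Take, Strings Session & Woodwind Warm-up, Vocals Take & Woodwind Warm-up — 12 in total.

12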